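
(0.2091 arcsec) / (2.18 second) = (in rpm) 1 arcsec = 4.8481368e-06 rad, so 0.2091 arcsec = 0.2091 * 4.8481368e-06 = 1.0137454e-06 rad. 2.18 second = 2.18 s. Combine: 1.0137454e-06 rad / 2.18 s = 4.6502083e-07 rad/s. 1 rpm = 0.10471976 rad/s, so 4.6502083e-07 rad/s = 4.6502083e-07 / 0.10471976 = 4.4406218e-06 rpm ≈ 4.441e-06 rpm (4 s.f.). Final answer: 4.441e-06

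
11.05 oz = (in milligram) 1 oz = 0.028349523 kg, so 11.05 oz = 11.05 * 0.028349523 = 0.31326223 kg. 1 milligram = 1e-06 kg, so 0.31326223 kg = 0.31326223 / 1e-06 = 313262.23 milligram ≈ 3.133e+05 milligram (4 s.f.). Final answer: 3.133e+05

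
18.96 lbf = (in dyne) 1 lbf = 4.4482216 N, so 18.96 lbf = 18.96 * 4.4482216 = 84.338282 N. 1 dyne = 1e-05 N, so 84.338282 N = 84.338282 / 1e-05 = 8433828.2 dyne ≈ 8.434e+06 dyne (4 s.f.). Final answer: 8.434e+06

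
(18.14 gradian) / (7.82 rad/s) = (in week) 1 gradian = 0.015707963 rad, so 18.14 gradian = 18.14 * 0.015707963 = 0.28494245 rad. 7.82 rad/s is already in rad/s. Combine: 0.28494245 rad / 7.82 rad/s = 0.036437654 s. 1 week = 604800 s, so 0.036437654 s = 0.036437654 / 604800 = 6.0247444e-08 week ≈ 6.025e-08 week (4 s.f.). Final answer: 6.025e-08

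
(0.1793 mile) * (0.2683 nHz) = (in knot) 1.505e-07. Check: 1 mile = 1609.344 m, so 0.1793 mile = 0.1793 * 1609.344 = 288.55538 m. 1 nHz = 1e-09 Hz, so 0.2683 nHz = 0.2683 * 1e-09 = 2.683e-10 Hz. Combine: 288.55538 m * 2.683e-10 Hz = 7.7419408e-08 m/s. 1 knot = 0.51444444 m/s, so 7.7419408e-08 m/s = 7.7419408e-08 / 0.51444444 = 1.5049129e-07 knot ≈ 1.505e-07 knot (4 s.f.).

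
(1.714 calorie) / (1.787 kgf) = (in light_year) 1 calorie = 4.184 J, so 1.714 calorie = 1.714 * 4.184 = 7.171376 J. 1 kgf = 9.80665 N, so 1.787 kgf = 1.787 * 9.80665 = 17.524484 N. Combine: 7.171376 J / 17.524484 N = 0.40922039 m. 1 light_year = 9.4607305e+15 m, so 0.40922039 m = 0.40922039 / 9.4607305e+15 = 4.3254629e-17 light_year ≈ 4.325e-17 light_year (4 s.f.). Final answer: 4.325e-17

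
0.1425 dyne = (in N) 1.425e-06. Check: 1 dyne = 1e-05 N, so 0.1425 dyne = 0.1425 * 1e-05 = 1.425e-06 N. Result: 1.425e-06 N.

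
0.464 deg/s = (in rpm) 0.07733. Check: 1 deg/s = 0.017453293 rad/s, so 0.464 deg/s = 0.464 * 0.017453293 = 0.0080983277 rad/s. 1 rpm = 0.10471976 rad/s, so 0.0080983277 rad/s = 0.0080983277 / 0.10471976 = 0.077333333 rpm ≈ 0.07733 rpm (4 s.f.).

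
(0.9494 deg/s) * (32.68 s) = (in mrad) 1 deg/s = 0.017453293 rad/s, so 0.9494 deg/s = 0.9494 * 0.017453293 = 0.016570156 rad/s. 32.68 s is already in s. Combine: 0.016570156 rad/s * 32.68 s = 0.5415127 rad. 1 mrad = 0.001 rad, so 0.5415127 rad = 0.5415127 / 0.001 = 541.5127 mrad ≈ 541.5 mrad (4 s.f.). Final answer: 541.5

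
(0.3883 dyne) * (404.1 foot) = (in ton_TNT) 1.143e-13. Check: 1 dyne = 1e-05 N, so 0.3883 dyne = 0.3883 * 1e-05 = 3.883e-06 N. 1 foot = 0.3048 m, so 404.1 foot = 404.1 * 0.3048 = 123.16968 m. Combine: 3.883e-06 N * 123.16968 m = 0.00047826787 J. 1 ton_TNT = 4.184e+09 J, so 0.00047826787 J = 0.00047826787 / 4.184e+09 = 1.1430876e-13 ton_TNT ≈ 1.143e-13 ton_TNT (4 s.f.).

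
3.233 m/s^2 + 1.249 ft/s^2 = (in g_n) 0.3685. Check: 3.233 m/s^2 is already in m/s^2. 1 ft/s^2 = 0.3048 m/s^2, so 1.249 ft/s^2 = 1.249 * 0.3048 = 0.3806952 m/s^2. Sum: 3.233 + 0.3806952 = 3.6136952 m/s^2. 1 g_n = 9.80665 m/s^2, so 3.6136952 m/s^2 = 3.6136952 / 9.80665 = 0.36849436 g_n ≈ 0.3685 g_n (4 s.f.).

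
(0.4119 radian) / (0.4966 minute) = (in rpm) 0.4119 radian = 0.4119 rad. 1 minute = 60 s, so 0.4966 minute = 0.4966 * 60 = 29.796 s. Combine: 0.4119 rad / 29.796 s = 0.013824003 rad/s. 1 rpm = 0.10471976 rad/s, so 0.013824003 rad/s = 0.013824003 / 0.10471976 = 0.13200951 rpm ≈ 0.132 rpm (4 s.f.). Final answer: 0.132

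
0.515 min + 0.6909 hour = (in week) 0.004164. Check: 1 min = 60 s, so 0.515 min = 0.515 * 60 = 30.9 s. 1 hour = 3600 s, so 0.6909 hour = 0.6909 * 3600 = 2487.24 s. Sum: 30.9 + 2487.24 = 2518.14 s. 1 week = 604800 s, so 2518.14 s = 2518.14 / 604800 = 0.0041635913 week ≈ 0.004164 week (4 s.f.).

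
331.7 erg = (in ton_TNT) 1 erg = 1e-07 J, so 331.7 erg = 331.7 * 1e-07 = 3.317e-05 J. 1 ton_TNT = 4.184e+09 J, so 3.317e-05 J = 3.317e-05 / 4.184e+09 = 7.9278203e-15 ton_TNT ≈ 7.928e-15 ton_TNT (4 s.f.). Final answer: 7.928e-15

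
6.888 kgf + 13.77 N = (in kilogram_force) 1 kgf = 9.80665 N, so 6.888 kgf = 6.888 * 9.80665 = 67.548205 N. 13.77 N is already in N. Sum: 67.548205 + 13.77 = 81.318205 N. 1 kilogram_force = 9.80665 N, so 81.318205 N = 81.318205 / 9.80665 = 8.2921492 kilogram_force ≈ 8.292 kilogram_force (4 s.f.). Final answer: 8.292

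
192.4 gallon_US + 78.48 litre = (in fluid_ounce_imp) 2.84e+04. Check: 1 gallon_US = 0.0037854118 m^3, so 192.4 gallon_US = 192.4 * 0.0037854118 = 0.72831323 m^3. 1 litre = 0.001 m^3, so 78.48 litre = 78.48 * 0.001 = 0.07848 m^3. Sum: 0.72831323 + 0.07848 = 0.80679323 m^3. 1 fluid_ounce_imp = 2.8413063e-05 m^3, so 0.80679323 m^3 = 0.80679323 / 2.8413063e-05 = 28395.152 fluid_ounce_imp ≈ 2.84e+04 fluid_ounce_imp (4 s.f.).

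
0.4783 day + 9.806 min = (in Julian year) 1 day = 86400 s, so 0.4783 day = 0.4783 * 86400 = 41325.12 s. 1 min = 60 s, so 9.806 min = 9.806 * 60 = 588.36 s. Sum: 41325.12 + 588.36 = 41913.48 s. 1 Julian year = 31557600 s, so 41913.48 s = 41913.48 / 31557600 = 0.001328158 Julian year ≈ 0.001328 Julian year (4 s.f.). Final answer: 0.001328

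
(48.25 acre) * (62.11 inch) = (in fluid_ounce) 1.042e+10. Check: 1 acre = 4046.8564 m^2, so 48.25 acre = 48.25 * 4046.8564 = 195260.82 m^2. 1 inch = 0.0254 m, so 62.11 inch = 62.11 * 0.0254 = 1.577594 m. Combine: 195260.82 m^2 * 1.577594 m = 308042.3 m^3. 1 fluid_ounce = 2.957353e-05 m^3, so 308042.3 m^3 = 308042.3 / 2.957353e-05 = 1.0416149e+10 fluid_ounce ≈ 1.042e+10 fluid_ounce (4 s.f.).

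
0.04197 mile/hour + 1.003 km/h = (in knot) 0.578. Check: 1 mile/hour = 0.44704 m/s, so 0.04197 mile/hour = 0.04197 * 0.44704 = 0.018762269 m/s. 1 km/h = 0.27777778 m/s, so 1.003 km/h = 1.003 * 0.27777778 = 0.27861111 m/s. Sum: 0.018762269 + 0.27861111 = 0.29737338 m/s. 1 knot = 0.51444444 m/s, so 0.29737338 m/s = 0.29737338 / 0.51444444 = 0.57804761 knot ≈ 0.578 knot (4 s.f.).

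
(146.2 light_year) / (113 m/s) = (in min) 2.04e+14. Check: 1 light_year = 9.4607305e+15 m, so 146.2 light_year = 146.2 * 9.4607305e+15 = 1.3831588e+18 m. 113 m/s is already in m/s. Combine: 1.3831588e+18 m / 113 m/s = 1.2240343e+16 s. 1 min = 60 s, so 1.2240343e+16 s = 1.2240343e+16 / 60 = 2.0400572e+14 min ≈ 2.04e+14 min (4 s.f.).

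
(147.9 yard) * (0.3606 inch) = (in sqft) 13.33. Check: 1 yard = 0.9144 m, so 147.9 yard = 147.9 * 0.9144 = 135.23976 m. 1 inch = 0.0254 m, so 0.3606 inch = 0.3606 * 0.0254 = 0.00915924 m. Combine: 135.23976 m * 0.00915924 m = 1.2386934 m^2. 1 sqft = 0.09290304 m^2, so 1.2386934 m^2 = 1.2386934 / 0.09290304 = 13.333185 sqft ≈ 13.33 sqft (4 s.f.).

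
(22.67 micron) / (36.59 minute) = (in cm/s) 1 micron = 1e-06 m, so 22.67 micron = 22.67 * 1e-06 = 2.267e-05 m. 1 minute = 60 s, so 36.59 minute = 36.59 * 60 = 2195.4 s. Combine: 2.267e-05 m / 2195.4 s = 1.0326136e-08 m/s. 1 cm/s = 0.01 m/s, so 1.0326136e-08 m/s = 1.0326136e-08 / 0.01 = 1.0326136e-06 cm/s ≈ 1.033e-06 cm/s (4 s.f.). Final answer: 1.033e-06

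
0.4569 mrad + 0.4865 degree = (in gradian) 1 mrad = 0.001 rad, so 0.4569 mrad = 0.4569 * 0.001 = 0.0004569 rad. 1 degree = 0.017453293 rad, so 0.4865 degree = 0.4865 * 0.017453293 = 0.0084910268 rad. Sum: 0.0004569 + 0.0084910268 = 0.0089479268 rad. 1 gradian = 0.015707963 rad, so 0.0089479268 rad = 0.0089479268 / 0.015707963 = 0.56964271 gradian ≈ 0.5696 gradian (4 s.f.). Final answer: 0.5696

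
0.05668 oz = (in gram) 1 oz = 0.028349523 kg, so 0.05668 oz = 0.05668 * 0.028349523 = 0.001606851 kg. 1 gram = 0.001 kg, so 0.001606851 kg = 0.001606851 / 0.001 = 1.606851 gram ≈ 1.607 gram (4 s.f.). Final answer: 1.607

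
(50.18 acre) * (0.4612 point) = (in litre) 3.304e+04. Check: 1 acre = 4046.8564 m^2, so 50.18 acre = 50.18 * 4046.8564 = 203071.26 m^2. 1 point = 0.00035277778 m, so 0.4612 point = 0.4612 * 0.00035277778 = 0.00016270111 m. Combine: 203071.26 m^2 * 0.00016270111 m = 33.039919 m^3. 1 litre = 0.001 m^3, so 33.039919 m^3 = 33.039919 / 0.001 = 33039.919 litre ≈ 3.304e+04 litre (4 s.f.).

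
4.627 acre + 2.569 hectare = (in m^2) 4.441e+04. Check: 1 acre = 4046.8564 m^2, so 4.627 acre = 4.627 * 4046.8564 = 18724.805 m^2. 1 hectare = 10000 m^2, so 2.569 hectare = 2.569 * 10000 = 25690 m^2. Sum: 18724.805 + 25690 = 44414.805 m^2. Result: 44414.805 m^2 ≈ 4.441e+04 m^2 (4 s.f.).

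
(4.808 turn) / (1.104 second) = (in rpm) 1 turn = 6.2831853 rad, so 4.808 turn = 4.808 * 6.2831853 = 30.209555 rad. 1.104 second = 1.104 s. Combine: 30.209555 rad / 1.104 s = 27.363727 rad/s. 1 rpm = 0.10471976 rad/s, so 27.363727 rad/s = 27.363727 / 0.10471976 = 261.30435 rpm ≈ 261.3 rpm (4 s.f.). Final answer: 261.3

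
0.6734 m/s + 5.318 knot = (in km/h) 12.27. Check: 0.6734 m/s is already in m/s. 1 knot = 0.51444444 m/s, so 5.318 knot = 5.318 * 0.51444444 = 2.7358156 m/s. Sum: 0.6734 + 2.7358156 = 3.4092156 m/s. 1 km/h = 0.27777778 m/s, so 3.4092156 m/s = 3.4092156 / 0.27777778 = 12.273176 km/h ≈ 12.27 km/h (4 s.f.).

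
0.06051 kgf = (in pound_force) 0.1334. Check: 1 kgf = 9.80665 N, so 0.06051 kgf = 0.06051 * 9.80665 = 0.59340039 N. 1 pound_force = 4.4482216 N, so 0.59340039 N = 0.59340039 / 4.4482216 = 0.13340171 pound_force ≈ 0.1334 pound_force (4 s.f.).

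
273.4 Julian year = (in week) 1.427e+04. Check: 1 Julian year = 31557600 s, so 273.4 Julian year = 273.4 * 31557600 = 8.6278478e+09 s. 1 week = 604800 s, so 8.6278478e+09 s = 8.6278478e+09 / 604800 = 14265.621 week ≈ 1.427e+04 week (4 s.f.).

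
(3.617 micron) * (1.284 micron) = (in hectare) 1 micron = 1e-06 m, so 3.617 micron = 3.617 * 1e-06 = 3.617e-06 m. 1 micron = 1e-06 m, so 1.284 micron = 1.284 * 1e-06 = 1.284e-06 m. Combine: 3.617e-06 m * 1.284e-06 m = 4.644228e-12 m^2. 1 hectare = 10000 m^2, so 4.644228e-12 m^2 = 4.644228e-12 / 10000 = 4.644228e-16 hectare ≈ 4.644e-16 hectare (4 s.f.). Final answer: 4.644e-16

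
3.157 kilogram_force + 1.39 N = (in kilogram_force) 1 kilogram_force = 9.80665 N, so 3.157 kilogram_force = 3.157 * 9.80665 = 30.959594 N. 1.39 N is already in N. Sum: 30.959594 + 1.39 = 32.349594 N. 1 kilogram_force = 9.80665 N, so 32.349594 N = 32.349594 / 9.80665 = 3.2987406 kilogram_force ≈ 3.299 kilogram_force (4 s.f.). Final answer: 3.299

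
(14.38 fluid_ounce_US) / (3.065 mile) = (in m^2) 1 fluid_ounce_US = 2.957353e-05 m^3, so 14.38 fluid_ounce_US = 14.38 * 2.957353e-05 = 0.00042526736 m^3. 1 mile = 1609.344 m, so 3.065 mile = 3.065 * 1609.344 = 4932.6394 m. Combine: 0.00042526736 m^3 / 4932.6394 m = 8.621497e-08 m^2. Result: 8.621497e-08 m^2 ≈ 8.621e-08 m^2 (4 s.f.). Final answer: 8.621e-08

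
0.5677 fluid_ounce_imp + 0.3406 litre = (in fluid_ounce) 1 fluid_ounce_imp = 2.8413063e-05 m^3, so 0.5677 fluid_ounce_imp = 0.5677 * 2.8413063e-05 = 1.6130096e-05 m^3. 1 litre = 0.001 m^3, so 0.3406 litre = 0.3406 * 0.001 = 0.0003406 m^3. Sum: 1.6130096e-05 + 0.0003406 = 0.0003567301 m^3. 1 fluid_ounce = 2.957353e-05 m^3, so 0.0003567301 m^3 = 0.0003567301 / 2.957353e-05 = 12.06248 fluid_ounce ≈ 12.06 fluid_ounce (4 s.f.). Final answer: 12.06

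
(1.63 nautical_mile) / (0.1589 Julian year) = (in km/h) 1 nautical_mile = 1852 m, so 1.63 nautical_mile = 1.63 * 1852 = 3018.76 m. 1 Julian year = 31557600 s, so 0.1589 Julian year = 0.1589 * 31557600 = 5014502.6 s. Combine: 3018.76 m / 5014502.6 s = 0.00060200587 m/s. 1 km/h = 0.27777778 m/s, so 0.00060200587 m/s = 0.00060200587 / 0.27777778 = 0.0021672211 km/h ≈ 0.002167 km/h (4 s.f.). Final answer: 0.002167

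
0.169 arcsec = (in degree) 4.694e-05. Check: 1 arcsec = 4.8481368e-06 rad, so 0.169 arcsec = 0.169 * 4.8481368e-06 = 8.1933512e-07 rad. 1 degree = 0.017453293 rad, so 8.1933512e-07 rad = 8.1933512e-07 / 0.017453293 = 4.6944444e-05 degree ≈ 4.694e-05 degree (4 s.f.).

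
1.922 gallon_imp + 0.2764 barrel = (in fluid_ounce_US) 1781. Check: 1 gallon_imp = 0.00454609 m^3, so 1.922 gallon_imp = 1.922 * 0.00454609 = 0.008737585 m^3. 1 barrel = 0.15898729 m^3, so 0.2764 barrel = 0.2764 * 0.15898729 = 0.043944088 m^3. Sum: 0.008737585 + 0.043944088 = 0.052681673 m^3. 1 fluid_ounce_US = 2.957353e-05 m^3, so 0.052681673 m^3 = 0.052681673 / 2.957353e-05 = 1781.3793 fluid_ounce_US ≈ 1781 fluid_ounce_US (4 s.f.).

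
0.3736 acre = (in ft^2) 1.627e+04. Check: 1 acre = 4046.8564 m^2, so 0.3736 acre = 0.3736 * 4046.8564 = 1511.9056 m^2. 1 ft^2 = 0.09290304 m^2, so 1511.9056 m^2 = 1511.9056 / 0.09290304 = 16274.016 ft^2 ≈ 1.627e+04 ft^2 (4 s.f.).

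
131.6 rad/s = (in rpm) 1257. Check: 1 rpm = 0.10471976 rad/s, so 131.6 rad/s = 131.6 / 0.10471976 = 1256.6874 rpm ≈ 1257 rpm (4 s.f.).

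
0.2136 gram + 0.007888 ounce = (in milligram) 1 gram = 0.001 kg, so 0.2136 gram = 0.2136 * 0.001 = 0.0002136 kg. 1 ounce = 0.028349523 kg, so 0.007888 ounce = 0.007888 * 0.028349523 = 0.00022362104 kg. Sum: 0.0002136 + 0.00022362104 = 0.00043722104 kg. 1 milligram = 1e-06 kg, so 0.00043722104 kg = 0.00043722104 / 1e-06 = 437.22104 milligram ≈ 437.2 milligram (4 s.f.). Final answer: 437.2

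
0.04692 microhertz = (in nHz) 1 microhertz = 1e-06 Hz, so 0.04692 microhertz = 0.04692 * 1e-06 = 4.692e-08 Hz. 1 nHz = 1e-09 Hz, so 4.692e-08 Hz = 4.692e-08 / 1e-09 = 46.92 nHz. Final answer: 46.92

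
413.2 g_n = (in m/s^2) 4052. Check: 1 g_n = 9.80665 m/s^2, so 413.2 g_n = 413.2 * 9.80665 = 4052.1078 m/s^2. Result: 4052.1078 m/s^2 ≈ 4052 m/s^2 (4 s.f.).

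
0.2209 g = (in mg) 1 g = 0.001 kg, so 0.2209 g = 0.2209 * 0.001 = 0.0002209 kg. 1 mg = 1e-06 kg, so 0.0002209 kg = 0.0002209 / 1e-06 = 220.9 mg. Final answer: 220.9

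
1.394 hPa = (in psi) 0.02022. Check: 1 hPa = 100 Pa, so 1.394 hPa = 1.394 * 100 = 139.4 Pa. 1 psi = 6894.7573 Pa, so 139.4 Pa = 139.4 / 6894.7573 = 0.020218261 psi ≈ 0.02022 psi (4 s.f.).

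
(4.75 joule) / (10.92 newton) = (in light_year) 4.598e-17. Check: 4.75 joule = 4.75 J. 10.92 newton = 10.92 N. Combine: 4.75 J / 10.92 N = 0.43498168 m. 1 light_year = 9.4607305e+15 m, so 0.43498168 m = 0.43498168 / 9.4607305e+15 = 4.59776e-17 light_year ≈ 4.598e-17 light_year (4 s.f.).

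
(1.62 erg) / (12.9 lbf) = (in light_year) 1 erg = 1e-07 J, so 1.62 erg = 1.62 * 1e-07 = 1.62e-07 J. 1 lbf = 4.4482216 N, so 12.9 lbf = 12.9 * 4.4482216 = 57.382059 N. Combine: 1.62e-07 J / 57.382059 N = 2.8231821e-09 m. 1 light_year = 9.4607305e+15 m, so 2.8231821e-09 m = 2.8231821e-09 / 9.4607305e+15 = 2.9841058e-25 light_year ≈ 2.984e-25 light_year (4 s.f.). Final answer: 2.984e-25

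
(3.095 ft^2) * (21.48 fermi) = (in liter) 6.176e-12. Check: 1 ft^2 = 0.09290304 m^2, so 3.095 ft^2 = 3.095 * 0.09290304 = 0.28753491 m^2. 1 fermi = 1e-15 m, so 21.48 fermi = 21.48 * 1e-15 = 2.148e-14 m. Combine: 0.28753491 m^2 * 2.148e-14 m = 6.1762498e-15 m^3. 1 liter = 0.001 m^3, so 6.1762498e-15 m^3 = 6.1762498e-15 / 0.001 = 6.1762498e-12 liter ≈ 6.176e-12 liter (4 s.f.).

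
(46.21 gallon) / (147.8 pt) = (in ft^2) 1 gallon = 0.0037854118 m^3, so 46.21 gallon = 46.21 * 0.0037854118 = 0.17492388 m^3. 1 pt = 0.00035277778 m, so 147.8 pt = 147.8 * 0.00035277778 = 0.052140556 m. Combine: 0.17492388 m^3 / 0.052140556 m = 3.3548526 m^2. 1 ft^2 = 0.09290304 m^2, so 3.3548526 m^2 = 3.3548526 / 0.09290304 = 36.111333 ft^2 ≈ 36.11 ft^2 (4 s.f.). Final answer: 36.11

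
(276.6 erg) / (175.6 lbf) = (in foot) 1.162e-07. Check: 1 erg = 1e-07 J, so 276.6 erg = 276.6 * 1e-07 = 2.766e-05 J. 1 lbf = 4.4482216 N, so 175.6 lbf = 175.6 * 4.4482216 = 781.10772 N. Combine: 2.766e-05 J / 781.10772 N = 3.5411249e-08 m. 1 foot = 0.3048 m, so 3.5411249e-08 m = 3.5411249e-08 / 0.3048 = 1.1617864e-07 foot ≈ 1.162e-07 foot (4 s.f.).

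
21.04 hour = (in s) 7.574e+04. Check: 1 hour = 3600 s, so 21.04 hour = 21.04 * 3600 = 75744 s. Result: 75744 s ≈ 7.574e+04 s (4 s.f.).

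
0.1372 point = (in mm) 1 point = 0.00035277778 m, so 0.1372 point = 0.1372 * 0.00035277778 = 4.8401111e-05 m. 1 mm = 0.001 m, so 4.8401111e-05 m = 4.8401111e-05 / 0.001 = 0.048401111 mm ≈ 0.0484 mm (4 s.f.). Final answer: 0.0484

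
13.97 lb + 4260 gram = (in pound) 23.36. Check: 1 lb = 0.45359237 kg, so 13.97 lb = 13.97 * 0.45359237 = 6.3366854 kg. 1 gram = 0.001 kg, so 4260 gram = 4260 * 0.001 = 4.26 kg. Sum: 6.3366854 + 4.26 = 10.596685 kg. 1 pound = 0.45359237 kg, so 10.596685 kg = 10.596685 / 0.45359237 = 23.361692 pound ≈ 23.36 pound (4 s.f.).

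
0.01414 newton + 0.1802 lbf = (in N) 0.01414 newton = 0.01414 N. 1 lbf = 4.4482216 N, so 0.1802 lbf = 0.1802 * 4.4482216 = 0.80156954 N. Sum: 0.01414 + 0.80156954 = 0.81570954 N. Result: 0.81570954 N ≈ 0.8157 N (4 s.f.). Final answer: 0.8157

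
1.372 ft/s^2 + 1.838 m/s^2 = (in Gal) 225.6. Check: 1 ft/s^2 = 0.3048 m/s^2, so 1.372 ft/s^2 = 1.372 * 0.3048 = 0.4181856 m/s^2. 1.838 m/s^2 is already in m/s^2. Sum: 0.4181856 + 1.838 = 2.2561856 m/s^2. 1 Gal = 0.01 m/s^2, so 2.2561856 m/s^2 = 2.2561856 / 0.01 = 225.61856 Gal ≈ 225.6 Gal (4 s.f.).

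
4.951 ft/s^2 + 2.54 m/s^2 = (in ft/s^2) 1 ft/s^2 = 0.3048 m/s^2, so 4.951 ft/s^2 = 4.951 * 0.3048 = 1.5090648 m/s^2. 2.54 m/s^2 is already in m/s^2. Sum: 1.5090648 + 2.54 = 4.0490648 m/s^2. 1 ft/s^2 = 0.3048 m/s^2, so 4.0490648 m/s^2 = 4.0490648 / 0.3048 = 13.284333 ft/s^2 ≈ 13.28 ft/s^2 (4 s.f.). Final answer: 13.28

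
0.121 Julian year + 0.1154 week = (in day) 45. Check: 1 Julian year = 31557600 s, so 0.121 Julian year = 0.121 * 31557600 = 3818469.6 s. 1 week = 604800 s, so 0.1154 week = 0.1154 * 604800 = 69793.92 s. Sum: 3818469.6 + 69793.92 = 3888263.5 s. 1 day = 86400 s, so 3888263.5 s = 3888263.5 / 86400 = 45.00305 day ≈ 45 day (4 s.f.).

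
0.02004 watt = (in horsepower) 2.687e-05. Check: 0.02004 watt = 0.02004 W. 1 horsepower = 745.69987 W, so 0.02004 W = 0.02004 / 745.69987 = 2.6874083e-05 horsepower ≈ 2.687e-05 horsepower (4 s.f.).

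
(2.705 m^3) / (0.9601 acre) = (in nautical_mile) 3.759e-07. Check: 2.705 m^3 is already in m^3. 1 acre = 4046.8564 m^2, so 0.9601 acre = 0.9601 * 4046.8564 = 3885.3869 m^2. Combine: 2.705 m^3 / 3885.3869 m^2 = 0.00069619837 m. 1 nautical_mile = 1852 m, so 0.00069619837 m = 0.00069619837 / 1852 = 3.7591705e-07 nautical_mile ≈ 3.759e-07 nautical_mile (4 s.f.).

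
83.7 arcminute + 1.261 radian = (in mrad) 1285. Check: 1 arcminute = 0.00029088821 rad, so 83.7 arcminute = 83.7 * 0.00029088821 = 0.024347343 rad. 1.261 radian = 1.261 rad. Sum: 0.024347343 + 1.261 = 1.2853473 rad. 1 mrad = 0.001 rad, so 1.2853473 rad = 1.2853473 / 0.001 = 1285.3473 mrad ≈ 1285 mrad (4 s.f.).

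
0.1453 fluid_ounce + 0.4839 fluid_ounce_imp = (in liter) 0.01805. Check: 1 fluid_ounce = 2.957353e-05 m^3, so 0.1453 fluid_ounce = 0.1453 * 2.957353e-05 = 4.2970338e-06 m^3. 1 fluid_ounce_imp = 2.8413063e-05 m^3, so 0.4839 fluid_ounce_imp = 0.4839 * 2.8413063e-05 = 1.3749081e-05 m^3. Sum: 4.2970338e-06 + 1.3749081e-05 = 1.8046115e-05 m^3. 1 liter = 0.001 m^3, so 1.8046115e-05 m^3 = 1.8046115e-05 / 0.001 = 0.018046115 liter ≈ 0.01805 liter (4 s.f.).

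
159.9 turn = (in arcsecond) 1 turn = 6.2831853 rad, so 159.9 turn = 159.9 * 6.2831853 = 1004.6813 rad. 1 arcsecond = 4.8481368e-06 rad, so 1004.6813 rad = 1004.6813 / 4.8481368e-06 = 2.072304e+08 arcsecond ≈ 2.072e+08 arcsecond (4 s.f.). Final answer: 2.072e+08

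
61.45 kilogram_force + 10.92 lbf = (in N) 651.2. Check: 1 kilogram_force = 9.80665 N, so 61.45 kilogram_force = 61.45 * 9.80665 = 602.61864 N. 1 lbf = 4.4482216 N, so 10.92 lbf = 10.92 * 4.4482216 = 48.57458 N. Sum: 602.61864 + 48.57458 = 651.19322 N. Result: 651.19322 N ≈ 651.2 N (4 s.f.).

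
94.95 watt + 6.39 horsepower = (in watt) 94.95 watt = 94.95 W. 1 horsepower = 745.69987 W, so 6.39 horsepower = 6.39 * 745.69987 = 4765.0222 W. Sum: 94.95 + 4765.0222 = 4859.9722 W. 4859.9722 W = 4859.9722 watt ≈ 4860 watt (4 s.f.). Final answer: 4860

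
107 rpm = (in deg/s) 1 rpm = 0.10471976 rad/s, so 107 rpm = 107 * 0.10471976 = 11.205014 rad/s. 1 deg/s = 0.017453293 rad/s, so 11.205014 rad/s = 11.205014 / 0.017453293 = 642 deg/s. Final answer: 642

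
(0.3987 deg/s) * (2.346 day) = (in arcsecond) 2.909e+08. Check: 1 deg/s = 0.017453293 rad/s, so 0.3987 deg/s = 0.3987 * 0.017453293 = 0.0069586277 rad/s. 1 day = 86400 s, so 2.346 day = 2.346 * 86400 = 202694.4 s. Combine: 0.0069586277 rad/s * 202694.4 s = 1410.4749 rad. 1 arcsecond = 4.8481368e-06 rad, so 1410.4749 rad = 1410.4749 / 4.8481368e-06 = 2.9093133e+08 arcsecond ≈ 2.909e+08 arcsecond (4 s.f.).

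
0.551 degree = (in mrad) 1 degree = 0.017453293 rad, so 0.551 degree = 0.551 * 0.017453293 = 0.0096167642 rad. 1 mrad = 0.001 rad, so 0.0096167642 rad = 0.0096167642 / 0.001 = 9.6167642 mrad ≈ 9.617 mrad (4 s.f.). Final answer: 9.617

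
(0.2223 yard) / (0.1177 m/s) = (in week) 2.856e-06. Check: 1 yard = 0.9144 m, so 0.2223 yard = 0.2223 * 0.9144 = 0.20327112 m. 0.1177 m/s is already in m/s. Combine: 0.20327112 m / 0.1177 m/s = 1.7270274 s. 1 week = 604800 s, so 1.7270274 s = 1.7270274 / 604800 = 2.8555347e-06 week ≈ 2.856e-06 week (4 s.f.).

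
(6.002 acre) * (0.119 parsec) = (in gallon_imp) 1 acre = 4046.8564 m^2, so 6.002 acre = 6.002 * 4046.8564 = 24289.232 m^2. 1 parsec = 3.0856776e+16 m, so 0.119 parsec = 0.119 * 3.0856776e+16 = 3.6719563e+15 m. Combine: 24289.232 m^2 * 3.6719563e+15 m = 8.9189e+19 m^3. 1 gallon_imp = 0.00454609 m^3, so 8.9189e+19 m^3 = 8.9189e+19 / 0.00454609 = 1.9618837e+22 gallon_imp ≈ 1.962e+22 gallon_imp (4 s.f.). Final answer: 1.962e+22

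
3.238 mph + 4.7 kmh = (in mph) 1 mph = 0.44704 m/s, so 3.238 mph = 3.238 * 0.44704 = 1.4475155 m/s. 1 kmh = 0.27777778 m/s, so 4.7 kmh = 4.7 * 0.27777778 = 1.3055556 m/s. Sum: 1.4475155 + 1.3055556 = 2.7530711 m/s. 1 mph = 0.44704 m/s, so 2.7530711 m/s = 2.7530711 / 0.44704 = 6.1584446 mph ≈ 6.158 mph (4 s.f.). Final answer: 6.158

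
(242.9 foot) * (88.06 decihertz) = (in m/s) 1 foot = 0.3048 m, so 242.9 foot = 242.9 * 0.3048 = 74.03592 m. 1 decihertz = 0.1 Hz, so 88.06 decihertz = 88.06 * 0.1 = 8.806 Hz. Combine: 74.03592 m * 8.806 Hz = 651.96031 m/s. Result: 651.96031 m/s ≈ 652 m/s (4 s.f.). Final answer: 652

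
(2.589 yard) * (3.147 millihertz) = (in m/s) 1 yard = 0.9144 m, so 2.589 yard = 2.589 * 0.9144 = 2.3673816 m. 1 millihertz = 0.001 Hz, so 3.147 millihertz = 3.147 * 0.001 = 0.003147 Hz. Combine: 2.3673816 m * 0.003147 Hz = 0.0074501499 m/s. Result: 0.0074501499 m/s ≈ 0.00745 m/s (4 s.f.). Final answer: 0.00745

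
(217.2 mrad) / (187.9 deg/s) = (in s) 0.06623. Check: 1 mrad = 0.001 rad, so 217.2 mrad = 217.2 * 0.001 = 0.2172 rad. 1 deg/s = 0.017453293 rad/s, so 187.9 deg/s = 187.9 * 0.017453293 = 3.2794737 rad/s. Combine: 0.2172 rad / 3.2794737 rad/s = 0.06623014 s. Result: 0.06623014 s ≈ 0.06623 s (4 s.f.).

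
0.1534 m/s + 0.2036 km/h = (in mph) 0.4697. Check: 0.1534 m/s is already in m/s. 1 km/h = 0.27777778 m/s, so 0.2036 km/h = 0.2036 * 0.27777778 = 0.056555556 m/s. Sum: 0.1534 + 0.056555556 = 0.20995556 m/s. 1 mph = 0.44704 m/s, so 0.20995556 m/s = 0.20995556 / 0.44704 = 0.4696572 mph ≈ 0.4697 mph (4 s.f.).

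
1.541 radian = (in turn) 1.541 radian = 1.541 rad. 1 turn = 6.2831853 rad, so 1.541 rad = 1.541 / 6.2831853 = 0.24525777 turn ≈ 0.2453 turn (4 s.f.). Final answer: 0.2453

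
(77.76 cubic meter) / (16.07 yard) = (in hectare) 0.0005292. Check: 77.76 cubic meter = 77.76 m^3. 1 yard = 0.9144 m, so 16.07 yard = 16.07 * 0.9144 = 14.694408 m. Combine: 77.76 m^3 / 14.694408 m = 5.291809 m^2. 1 hectare = 10000 m^2, so 5.291809 m^2 = 5.291809 / 10000 = 0.0005291809 hectare ≈ 0.0005292 hectare (4 s.f.).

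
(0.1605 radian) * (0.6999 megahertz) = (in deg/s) 6.436e+06. Check: 0.1605 radian = 0.1605 rad. 1 megahertz = 1000000 Hz, so 0.6999 megahertz = 0.6999 * 1000000 = 699900 Hz. Combine: 0.1605 rad * 699900 Hz = 112333.95 rad/s. 1 deg/s = 0.017453293 rad/s, so 112333.95 rad/s = 112333.95 / 0.017453293 = 6436261.2 deg/s ≈ 6.436e+06 deg/s (4 s.f.).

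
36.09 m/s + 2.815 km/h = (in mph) 36.09 m/s is already in m/s. 1 km/h = 0.27777778 m/s, so 2.815 km/h = 2.815 * 0.27777778 = 0.78194444 m/s. Sum: 36.09 + 0.78194444 = 36.871944 m/s. 1 mph = 0.44704 m/s, so 36.871944 m/s = 36.871944 / 0.44704 = 82.480191 mph ≈ 82.48 mph (4 s.f.). Final answer: 82.48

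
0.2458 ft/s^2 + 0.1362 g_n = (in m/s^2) 1 ft/s^2 = 0.3048 m/s^2, so 0.2458 ft/s^2 = 0.2458 * 0.3048 = 0.07491984 m/s^2. 1 g_n = 9.80665 m/s^2, so 0.1362 g_n = 0.1362 * 9.80665 = 1.3356657 m/s^2. Sum: 0.07491984 + 1.3356657 = 1.4105856 m/s^2. Result: 1.4105856 m/s^2 ≈ 1.411 m/s^2 (4 s.f.). Final answer: 1.411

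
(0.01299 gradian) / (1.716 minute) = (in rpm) 1 gradian = 0.015707963 rad, so 0.01299 gradian = 0.01299 * 0.015707963 = 0.00020404644 rad. 1 minute = 60 s, so 1.716 minute = 1.716 * 60 = 102.96 s. Combine: 0.00020404644 rad / 102.96 s = 1.9818031e-06 rad/s. 1 rpm = 0.10471976 rad/s, so 1.9818031e-06 rad/s = 1.9818031e-06 / 0.10471976 = 1.8924825e-05 rpm ≈ 1.892e-05 rpm (4 s.f.). Final answer: 1.892e-05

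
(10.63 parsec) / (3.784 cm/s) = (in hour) 1 parsec = 3.0856776e+16 m, so 10.63 parsec = 10.63 * 3.0856776e+16 = 3.2800753e+17 m. 1 cm/s = 0.01 m/s, so 3.784 cm/s = 3.784 * 0.01 = 0.03784 m/s. Combine: 3.2800753e+17 m / 0.03784 m/s = 8.668275e+18 s. 1 hour = 3600 s, so 8.668275e+18 s = 8.668275e+18 / 3600 = 2.4078542e+15 hour ≈ 2.408e+15 hour (4 s.f.). Final answer: 2.408e+15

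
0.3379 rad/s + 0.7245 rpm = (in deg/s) 0.3379 rad/s is already in rad/s. 1 rpm = 0.10471976 rad/s, so 0.7245 rpm = 0.7245 * 0.10471976 = 0.075869463 rad/s. Sum: 0.3379 + 0.075869463 = 0.41376946 rad/s. 1 deg/s = 0.017453293 rad/s, so 0.41376946 rad/s = 0.41376946 / 0.017453293 = 23.707244 deg/s ≈ 23.71 deg/s (4 s.f.). Final answer: 23.71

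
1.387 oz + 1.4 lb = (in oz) 23.79. Check: 1 oz = 0.028349523 kg, so 1.387 oz = 1.387 * 0.028349523 = 0.039320789 kg. 1 lb = 0.45359237 kg, so 1.4 lb = 1.4 * 0.45359237 = 0.63502932 kg. Sum: 0.039320789 + 0.63502932 = 0.67435011 kg. 1 oz = 0.028349523 kg, so 0.67435011 kg = 0.67435011 / 0.028349523 = 23.787 oz ≈ 23.79 oz (4 s.f.).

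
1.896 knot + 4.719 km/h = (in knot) 1 knot = 0.51444444 m/s, so 1.896 knot = 1.896 * 0.51444444 = 0.97538667 m/s. 1 km/h = 0.27777778 m/s, so 4.719 km/h = 4.719 * 0.27777778 = 1.3108333 m/s. Sum: 0.97538667 + 1.3108333 = 2.28622 m/s. 1 knot = 0.51444444 m/s, so 2.28622 m/s = 2.28622 / 0.51444444 = 4.4440562 knot ≈ 4.444 knot (4 s.f.). Final answer: 4.444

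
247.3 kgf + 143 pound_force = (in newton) 1 kgf = 9.80665 N, so 247.3 kgf = 247.3 * 9.80665 = 2425.1845 N. 1 pound_force = 4.4482216 N, so 143 pound_force = 143 * 4.4482216 = 636.09569 N. Sum: 2425.1845 + 636.09569 = 3061.2802 N. 3061.2802 N = 3061.2802 newton ≈ 3061 newton (4 s.f.). Final answer: 3061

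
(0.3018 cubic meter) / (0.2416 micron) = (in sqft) 0.3018 cubic meter = 0.3018 m^3. 1 micron = 1e-06 m, so 0.2416 micron = 0.2416 * 1e-06 = 2.416e-07 m. Combine: 0.3018 m^3 / 2.416e-07 m = 1249172.2 m^2. 1 sqft = 0.09290304 m^2, so 1249172.2 m^2 = 1249172.2 / 0.09290304 = 13445977 sqft ≈ 1.345e+07 sqft (4 s.f.). Final answer: 1.345e+07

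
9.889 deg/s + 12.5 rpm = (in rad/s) 1 deg/s = 0.017453293 rad/s, so 9.889 deg/s = 9.889 * 0.017453293 = 0.17259561 rad/s. 1 rpm = 0.10471976 rad/s, so 12.5 rpm = 12.5 * 0.10471976 = 1.3089969 rad/s. Sum: 0.17259561 + 1.3089969 = 1.4815925 rad/s. Result: 1.4815925 rad/s ≈ 1.482 rad/s (4 s.f.). Final answer: 1.482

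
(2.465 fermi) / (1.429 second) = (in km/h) 1 fermi = 1e-15 m, so 2.465 fermi = 2.465 * 1e-15 = 2.465e-15 m. 1.429 second = 1.429 s. Combine: 2.465e-15 m / 1.429 s = 1.7249825e-15 m/s. 1 km/h = 0.27777778 m/s, so 1.7249825e-15 m/s = 1.7249825e-15 / 0.27777778 = 6.209937e-15 km/h ≈ 6.21e-15 km/h (4 s.f.). Final answer: 6.21e-15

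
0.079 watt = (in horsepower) 0.079 watt = 0.079 W. 1 horsepower = 745.69987 W, so 0.079 W = 0.079 / 745.69987 = 0.00010594075 horsepower ≈ 0.0001059 horsepower (4 s.f.). Final answer: 0.0001059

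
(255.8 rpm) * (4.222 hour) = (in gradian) 1 rpm = 0.10471976 rad/s, so 255.8 rpm = 255.8 * 0.10471976 = 26.787313 rad/s. 1 hour = 3600 s, so 4.222 hour = 4.222 * 3600 = 15199.2 s. Combine: 26.787313 rad/s * 15199.2 s = 407145.73 rad. 1 gradian = 0.015707963 rad, so 407145.73 rad = 407145.73 / 0.015707963 = 25919702 gradian ≈ 2.592e+07 gradian (4 s.f.). Final answer: 2.592e+07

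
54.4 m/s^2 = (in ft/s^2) 178.5. Check: 1 ft/s^2 = 0.3048 m/s^2, so 54.4 m/s^2 = 54.4 / 0.3048 = 178.47769 ft/s^2 ≈ 178.5 ft/s^2 (4 s.f.).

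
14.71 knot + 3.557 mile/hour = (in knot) 17.8. Check: 1 knot = 0.51444444 m/s, so 14.71 knot = 14.71 * 0.51444444 = 7.5674778 m/s. 1 mile/hour = 0.44704 m/s, so 3.557 mile/hour = 3.557 * 0.44704 = 1.5901213 m/s. Sum: 7.5674778 + 1.5901213 = 9.1575991 m/s. 1 knot = 0.51444444 m/s, so 9.1575991 m/s = 9.1575991 / 0.51444444 = 17.800948 knot ≈ 17.8 knot (4 s.f.).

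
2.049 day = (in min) 2951. Check: 1 day = 86400 s, so 2.049 day = 2.049 * 86400 = 177033.6 s. 1 min = 60 s, so 177033.6 s = 177033.6 / 60 = 2950.56 min ≈ 2951 min (4 s.f.).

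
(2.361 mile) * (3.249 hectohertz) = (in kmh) 1 mile = 1609.344 m, so 2.361 mile = 2.361 * 1609.344 = 3799.6612 m. 1 hectohertz = 100 Hz, so 3.249 hectohertz = 3.249 * 100 = 324.9 Hz. Combine: 3799.6612 m * 324.9 Hz = 1234509.9 m/s. 1 kmh = 0.27777778 m/s, so 1234509.9 m/s = 1234509.9 / 0.27777778 = 4444235.7 kmh ≈ 4.444e+06 kmh (4 s.f.). Final answer: 4.444e+06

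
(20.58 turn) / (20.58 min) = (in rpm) 1 turn = 6.2831853 rad, so 20.58 turn = 20.58 * 6.2831853 = 129.30795 rad. 1 min = 60 s, so 20.58 min = 20.58 * 60 = 1234.8 s. Combine: 129.30795 rad / 1234.8 s = 0.10471976 rad/s. 1 rpm = 0.10471976 rad/s, so 0.10471976 rad/s = 0.10471976 / 0.10471976 = 1 rpm. Final answer: 1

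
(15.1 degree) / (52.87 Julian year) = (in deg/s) 1 degree = 0.017453293 rad, so 15.1 degree = 15.1 * 0.017453293 = 0.26354472 rad. 1 Julian year = 31557600 s, so 52.87 Julian year = 52.87 * 31557600 = 1.6684503e+09 s. Combine: 0.26354472 rad / 1.6684503e+09 s = 1.5795779e-10 rad/s. 1 deg/s = 0.017453293 rad/s, so 1.5795779e-10 rad/s = 1.5795779e-10 / 0.017453293 = 9.0503145e-09 deg/s ≈ 9.05e-09 deg/s (4 s.f.). Final answer: 9.05e-09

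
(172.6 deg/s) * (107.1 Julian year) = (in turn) 1 deg/s = 0.017453293 rad/s, so 172.6 deg/s = 172.6 * 0.017453293 = 3.0124383 rad/s. 1 Julian year = 31557600 s, so 107.1 Julian year = 107.1 * 31557600 = 3.379819e+09 s. Combine: 3.0124383 rad/s * 3.379819e+09 s = 1.0181496e+10 rad. 1 turn = 6.2831853 rad, so 1.0181496e+10 rad = 1.0181496e+10 / 6.2831853 = 1.6204354e+09 turn ≈ 1.62e+09 turn (4 s.f.). Final answer: 1.62e+09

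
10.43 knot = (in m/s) 5.366. Check: 1 knot = 0.51444444 m/s, so 10.43 knot = 10.43 * 0.51444444 = 5.3656556 m/s. Result: 5.3656556 m/s ≈ 5.366 m/s (4 s.f.).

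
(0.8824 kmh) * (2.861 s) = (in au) 4.688e-12. Check: 1 kmh = 0.27777778 m/s, so 0.8824 kmh = 0.8824 * 0.27777778 = 0.24511111 m/s. 2.861 s is already in s. Combine: 0.24511111 m/s * 2.861 s = 0.70126289 m. 1 au = 1.4959787e+11 m, so 0.70126289 m = 0.70126289 / 1.4959787e+11 = 4.6876529e-12 au ≈ 4.688e-12 au (4 s.f.).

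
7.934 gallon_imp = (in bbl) 0.2269. Check: 1 gallon_imp = 0.00454609 m^3, so 7.934 gallon_imp = 7.934 * 0.00454609 = 0.036068678 m^3. 1 bbl = 0.15898729 m^3, so 0.036068678 m^3 = 0.036068678 / 0.15898729 = 0.22686516 bbl ≈ 0.2269 bbl (4 s.f.).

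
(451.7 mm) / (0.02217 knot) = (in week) 6.548e-05. Check: 1 mm = 0.001 m, so 451.7 mm = 451.7 * 0.001 = 0.4517 m. 1 knot = 0.51444444 m/s, so 0.02217 knot = 0.02217 * 0.51444444 = 0.011405233 m/s. Combine: 0.4517 m / 0.011405233 m/s = 39.604626 s. 1 week = 604800 s, so 39.604626 s = 39.604626 / 604800 = 6.5483839e-05 week ≈ 6.548e-05 week (4 s.f.).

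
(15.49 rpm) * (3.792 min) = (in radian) 369.1. Check: 1 rpm = 0.10471976 rad/s, so 15.49 rpm = 15.49 * 0.10471976 = 1.622109 rad/s. 1 min = 60 s, so 3.792 min = 3.792 * 60 = 227.52 s. Combine: 1.622109 rad/s * 227.52 s = 369.06224 rad. 369.06224 rad = 369.06224 radian ≈ 369.1 radian (4 s.f.).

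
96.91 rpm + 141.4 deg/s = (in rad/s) 12.62. Check: 1 rpm = 0.10471976 rad/s, so 96.91 rpm = 96.91 * 0.10471976 = 10.148391 rad/s. 1 deg/s = 0.017453293 rad/s, so 141.4 deg/s = 141.4 * 0.017453293 = 2.4678956 rad/s. Sum: 10.148391 + 2.4678956 = 12.616287 rad/s. Result: 12.616287 rad/s ≈ 12.62 rad/s (4 s.f.).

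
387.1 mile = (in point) 1.766e+09. Check: 1 mile = 1609.344 m, so 387.1 mile = 387.1 * 1609.344 = 622977.06 m. 1 point = 0.00035277778 m, so 622977.06 m = 622977.06 / 0.00035277778 = 1.7659192e+09 point ≈ 1.766e+09 point (4 s.f.).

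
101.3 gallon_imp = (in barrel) 1 gallon_imp = 0.00454609 m^3, so 101.3 gallon_imp = 101.3 * 0.00454609 = 0.46051892 m^3. 1 barrel = 0.15898729 m^3, so 0.46051892 m^3 = 0.46051892 / 0.15898729 = 2.8965768 barrel ≈ 2.897 barrel (4 s.f.). Final answer: 2.897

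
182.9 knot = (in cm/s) 1 knot = 0.51444444 m/s, so 182.9 knot = 182.9 * 0.51444444 = 94.091889 m/s. 1 cm/s = 0.01 m/s, so 94.091889 m/s = 94.091889 / 0.01 = 9409.1889 cm/s ≈ 9409 cm/s (4 s.f.). Final answer: 9409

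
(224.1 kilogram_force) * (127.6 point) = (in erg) 1 kilogram_force = 9.80665 N, so 224.1 kilogram_force = 224.1 * 9.80665 = 2197.6703 N. 1 point = 0.00035277778 m, so 127.6 point = 127.6 * 0.00035277778 = 0.045014444 m. Combine: 2197.6703 N * 0.045014444 m = 98.926906 J. 1 erg = 1e-07 J, so 98.926906 J = 98.926906 / 1e-07 = 9.8926906e+08 erg ≈ 9.893e+08 erg (4 s.f.). Final answer: 9.893e+08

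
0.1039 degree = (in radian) 0.001813. Check: 1 degree = 0.017453293 rad, so 0.1039 degree = 0.1039 * 0.017453293 = 0.0018133971 rad. 0.0018133971 rad = 0.0018133971 radian ≈ 0.001813 radian (4 s.f.).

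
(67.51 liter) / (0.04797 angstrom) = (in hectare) 1.407e+06. Check: 1 liter = 0.001 m^3, so 67.51 liter = 67.51 * 0.001 = 0.06751 m^3. 1 angstrom = 1e-10 m, so 0.04797 angstrom = 0.04797 * 1e-10 = 4.797e-12 m. Combine: 0.06751 m^3 / 4.797e-12 m = 1.4073379e+10 m^2. 1 hectare = 10000 m^2, so 1.4073379e+10 m^2 = 1.4073379e+10 / 10000 = 1407337.9 hectare ≈ 1.407e+06 hectare (4 s.f.).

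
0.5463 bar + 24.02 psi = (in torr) 1652. Check: 1 bar = 100000 Pa, so 0.5463 bar = 0.5463 * 100000 = 54630 Pa. 1 psi = 6894.7573 Pa, so 24.02 psi = 24.02 * 6894.7573 = 165612.07 Pa. Sum: 54630 + 165612.07 = 220242.07 Pa. 1 torr = 133.32237 Pa, so 220242.07 Pa = 220242.07 / 133.32237 = 1651.9514 torr ≈ 1652 torr (4 s.f.).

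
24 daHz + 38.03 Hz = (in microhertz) 2.78e+08. Check: 1 daHz = 10 Hz, so 24 daHz = 24 * 10 = 240 Hz. 38.03 Hz is already in Hz. Sum: 240 + 38.03 = 278.03 Hz. 1 microhertz = 1e-06 Hz, so 278.03 Hz = 278.03 / 1e-06 = 2.7803e+08 microhertz ≈ 2.78e+08 microhertz (4 s.f.).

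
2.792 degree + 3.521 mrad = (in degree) 1 degree = 0.017453293 rad, so 2.792 degree = 2.792 * 0.017453293 = 0.048729593 rad. 1 mrad = 0.001 rad, so 3.521 mrad = 3.521 * 0.001 = 0.003521 rad. Sum: 0.048729593 + 0.003521 = 0.052250593 rad. 1 degree = 0.017453293 rad, so 0.052250593 rad = 0.052250593 / 0.017453293 = 2.9937384 degree ≈ 2.994 degree (4 s.f.). Final answer: 2.994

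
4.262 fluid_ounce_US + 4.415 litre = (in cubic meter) 0.004541. Check: 1 fluid_ounce_US = 2.957353e-05 m^3, so 4.262 fluid_ounce_US = 4.262 * 2.957353e-05 = 0.00012604238 m^3. 1 litre = 0.001 m^3, so 4.415 litre = 4.415 * 0.001 = 0.004415 m^3. Sum: 0.00012604238 + 0.004415 = 0.0045410424 m^3. 0.0045410424 m^3 = 0.0045410424 cubic meter ≈ 0.004541 cubic meter (4 s.f.).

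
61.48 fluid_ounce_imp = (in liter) 1.747. Check: 1 fluid_ounce_imp = 2.8413063e-05 m^3, so 61.48 fluid_ounce_imp = 61.48 * 2.8413063e-05 = 0.0017468351 m^3. 1 liter = 0.001 m^3, so 0.0017468351 m^3 = 0.0017468351 / 0.001 = 1.7468351 liter ≈ 1.747 liter (4 s.f.).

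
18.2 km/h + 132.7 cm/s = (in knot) 12.41. Check: 1 km/h = 0.27777778 m/s, so 18.2 km/h = 18.2 * 0.27777778 = 5.0555556 m/s. 1 cm/s = 0.01 m/s, so 132.7 cm/s = 132.7 * 0.01 = 1.327 m/s. Sum: 5.0555556 + 1.327 = 6.3825556 m/s. 1 knot = 0.51444444 m/s, so 6.3825556 m/s = 6.3825556 / 0.51444444 = 12.406695 knot ≈ 12.41 knot (4 s.f.).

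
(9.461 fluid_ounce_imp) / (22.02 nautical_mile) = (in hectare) 1 fluid_ounce_imp = 2.8413063e-05 m^3, so 9.461 fluid_ounce_imp = 9.461 * 2.8413063e-05 = 0.00026881598 m^3. 1 nautical_mile = 1852 m, so 22.02 nautical_mile = 22.02 * 1852 = 40781.04 m. Combine: 0.00026881598 m^3 / 40781.04 m = 6.5916903e-09 m^2. 1 hectare = 10000 m^2, so 6.5916903e-09 m^2 = 6.5916903e-09 / 10000 = 6.5916903e-13 hectare ≈ 6.592e-13 hectare (4 s.f.). Final answer: 6.592e-13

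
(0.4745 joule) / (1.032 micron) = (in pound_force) 1.034e+05. Check: 0.4745 joule = 0.4745 J. 1 micron = 1e-06 m, so 1.032 micron = 1.032 * 1e-06 = 1.032e-06 m. Combine: 0.4745 J / 1.032e-06 m = 459786.82 N. 1 pound_force = 4.4482216 N, so 459786.82 N = 459786.82 / 4.4482216 = 103364.19 pound_force ≈ 1.034e+05 pound_force (4 s.f.).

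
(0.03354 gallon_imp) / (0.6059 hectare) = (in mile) 1.564e-11. Check: 1 gallon_imp = 0.00454609 m^3, so 0.03354 gallon_imp = 0.03354 * 0.00454609 = 0.00015247586 m^3. 1 hectare = 10000 m^2, so 0.6059 hectare = 0.6059 * 10000 = 6059 m^2. Combine: 0.00015247586 m^3 / 6059 m^2 = 2.5165185e-08 m. 1 mile = 1609.344 m, so 2.5165185e-08 m = 2.5165185e-08 / 1609.344 = 1.5636921e-11 mile ≈ 1.564e-11 mile (4 s.f.).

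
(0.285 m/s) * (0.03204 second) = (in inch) 0.285 m/s is already in m/s. 0.03204 second = 0.03204 s. Combine: 0.285 m/s * 0.03204 s = 0.0091314 m. 1 inch = 0.0254 m, so 0.0091314 m = 0.0091314 / 0.0254 = 0.35950394 inch ≈ 0.3595 inch (4 s.f.). Final answer: 0.3595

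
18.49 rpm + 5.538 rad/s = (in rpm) 1 rpm = 0.10471976 rad/s, so 18.49 rpm = 18.49 * 0.10471976 = 1.9362683 rad/s. 5.538 rad/s is already in rad/s. Sum: 1.9362683 + 5.538 = 7.4742683 rad/s. 1 rpm = 0.10471976 rad/s, so 7.4742683 rad/s = 7.4742683 / 0.10471976 = 71.374004 rpm ≈ 71.37 rpm (4 s.f.). Final answer: 71.37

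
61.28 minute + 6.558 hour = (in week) 1 minute = 60 s, so 61.28 minute = 61.28 * 60 = 3676.8 s. 1 hour = 3600 s, so 6.558 hour = 6.558 * 3600 = 23608.8 s. Sum: 3676.8 + 23608.8 = 27285.6 s. 1 week = 604800 s, so 27285.6 s = 27285.6 / 604800 = 0.045115079 week ≈ 0.04512 week (4 s.f.). Final answer: 0.04512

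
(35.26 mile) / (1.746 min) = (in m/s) 1 mile = 1609.344 m, so 35.26 mile = 35.26 * 1609.344 = 56745.469 m. 1 min = 60 s, so 1.746 min = 1.746 * 60 = 104.76 s. Combine: 56745.469 m / 104.76 s = 541.67115 m/s. Result: 541.67115 m/s ≈ 541.7 m/s (4 s.f.). Final answer: 541.7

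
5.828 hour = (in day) 0.2428. Check: 1 hour = 3600 s, so 5.828 hour = 5.828 * 3600 = 20980.8 s. 1 day = 86400 s, so 20980.8 s = 20980.8 / 86400 = 0.24283333 day ≈ 0.2428 day (4 s.f.).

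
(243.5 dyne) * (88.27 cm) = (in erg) 1 dyne = 1e-05 N, so 243.5 dyne = 243.5 * 1e-05 = 0.002435 N. 1 cm = 0.01 m, so 88.27 cm = 88.27 * 0.01 = 0.8827 m. Combine: 0.002435 N * 0.8827 m = 0.0021493745 J. 1 erg = 1e-07 J, so 0.0021493745 J = 0.0021493745 / 1e-07 = 21493.745 erg ≈ 2.149e+04 erg (4 s.f.). Final answer: 2.149e+04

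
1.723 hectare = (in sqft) 1 hectare = 10000 m^2, so 1.723 hectare = 1.723 * 10000 = 17230 m^2. 1 sqft = 0.09290304 m^2, so 17230 m^2 = 17230 / 0.09290304 = 185462.18 sqft ≈ 1.855e+05 sqft (4 s.f.). Final answer: 1.855e+05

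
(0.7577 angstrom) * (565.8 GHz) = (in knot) 83.33. Check: 1 angstrom = 1e-10 m, so 0.7577 angstrom = 0.7577 * 1e-10 = 7.577e-11 m. 1 GHz = 1e+09 Hz, so 565.8 GHz = 565.8 * 1e+09 = 5.658e+11 Hz. Combine: 7.577e-11 m * 5.658e+11 Hz = 42.870666 m/s. 1 knot = 0.51444444 m/s, so 42.870666 m/s = 42.870666 / 0.51444444 = 83.333908 knot ≈ 83.33 knot (4 s.f.).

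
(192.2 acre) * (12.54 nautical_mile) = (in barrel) 1.136e+11. Check: 1 acre = 4046.8564 m^2, so 192.2 acre = 192.2 * 4046.8564 = 777805.8 m^2. 1 nautical_mile = 1852 m, so 12.54 nautical_mile = 12.54 * 1852 = 23224.08 m. Combine: 777805.8 m^2 * 23224.08 m = 1.8063824e+10 m^3. 1 barrel = 0.15898729 m^3, so 1.8063824e+10 m^3 = 1.8063824e+10 / 0.15898729 = 1.1361804e+11 barrel ≈ 1.136e+11 barrel (4 s.f.).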